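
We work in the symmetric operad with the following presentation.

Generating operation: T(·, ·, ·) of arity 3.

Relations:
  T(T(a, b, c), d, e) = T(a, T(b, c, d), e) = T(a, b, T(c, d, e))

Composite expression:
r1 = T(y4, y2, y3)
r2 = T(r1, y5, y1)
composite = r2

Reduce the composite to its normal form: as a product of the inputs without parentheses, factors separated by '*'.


All parenthesizations of T agree; list the y-inputs left to right.
T(y4, y2, y3) unparenthesizes to y4 * y2 * y3
T(T(y4, y2, y3), y5, y1) unparenthesizes to y4 * y2 * y3 * y5 * y1

y4 * y2 * y3 * y5 * y1


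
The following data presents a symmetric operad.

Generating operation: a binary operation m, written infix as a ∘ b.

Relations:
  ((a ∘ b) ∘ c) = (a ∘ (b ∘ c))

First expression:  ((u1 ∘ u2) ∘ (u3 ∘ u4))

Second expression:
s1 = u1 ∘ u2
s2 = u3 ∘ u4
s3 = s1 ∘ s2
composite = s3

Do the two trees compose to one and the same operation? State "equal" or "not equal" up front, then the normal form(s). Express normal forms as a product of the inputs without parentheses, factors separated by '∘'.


equal — both sides give u1 ∘ u2 ∘ u3 ∘ u4

Normal form of the first expression: u1 ∘ u2 ∘ u3 ∘ u4
Normal form of the second expression: u1 ∘ u2 ∘ u3 ∘ u4
The forms coincide; equal.


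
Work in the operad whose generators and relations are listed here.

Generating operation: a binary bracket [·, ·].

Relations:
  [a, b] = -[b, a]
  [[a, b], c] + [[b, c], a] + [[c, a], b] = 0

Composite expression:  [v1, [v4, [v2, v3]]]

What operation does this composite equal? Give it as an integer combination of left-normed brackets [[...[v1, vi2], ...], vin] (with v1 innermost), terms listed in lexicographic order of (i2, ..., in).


-[[[v1, v2], v3], v4] + [[[v1, v3], v2], v4] + [[[v1, v4], v2], v3] - [[[v1, v4], v3], v2]

Antisymmetry and Jacobi reduce to v1-anchored left-normed brackets.
Composite bracket: [v1, [v4, [v2, v3]]]
Applying ab - ba throughout gives 8 signed words (2^3 = 8).
Words beginning with v1 determine it all:
  sign of v1v2v3v4 is -1, so it contributes -[[[v1, v2], v3], v4]
  sign of v1v3v2v4 is +1, so it contributes +[[[v1, v3], v2], v4]
  sign of v1v4v2v3 is +1, so it contributes +[[[v1, v4], v2], v3]
  sign of v1v4v3v2 is -1, so it contributes -[[[v1, v4], v3], v2]


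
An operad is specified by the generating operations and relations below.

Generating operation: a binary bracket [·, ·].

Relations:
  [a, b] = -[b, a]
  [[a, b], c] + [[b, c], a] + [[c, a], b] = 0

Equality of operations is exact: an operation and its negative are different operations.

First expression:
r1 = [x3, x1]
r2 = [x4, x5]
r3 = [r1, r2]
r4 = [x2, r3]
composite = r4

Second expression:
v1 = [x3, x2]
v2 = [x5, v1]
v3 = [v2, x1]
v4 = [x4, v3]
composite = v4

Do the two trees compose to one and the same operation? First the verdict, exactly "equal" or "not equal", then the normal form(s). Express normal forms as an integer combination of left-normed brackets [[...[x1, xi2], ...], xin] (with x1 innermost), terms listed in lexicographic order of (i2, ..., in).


not equal — first [[[[x1, x3], x4], x5], x2] - [[[[x1, x3], x5], x4], x2], second [[[[x1, x2], x3], x5], x4] - [[[[x1, x3], x2], x5], x4] - [[[[x1, x5], x2], x3], x4] + [[[[x1, x5], x3], x2], x4]

Reducing the first expression gives [[[[x1, x3], x4], x5], x2] - [[[[x1, x3], x5], x4], x2]
Reducing the second expression gives [[[[x1, x2], x3], x5], x4] - [[[[x1, x3], x2], x5], x4] - [[[[x1, x5], x2], x3], x4] + [[[[x1, x5], x3], x2], x4]
They disagree, so not equal.


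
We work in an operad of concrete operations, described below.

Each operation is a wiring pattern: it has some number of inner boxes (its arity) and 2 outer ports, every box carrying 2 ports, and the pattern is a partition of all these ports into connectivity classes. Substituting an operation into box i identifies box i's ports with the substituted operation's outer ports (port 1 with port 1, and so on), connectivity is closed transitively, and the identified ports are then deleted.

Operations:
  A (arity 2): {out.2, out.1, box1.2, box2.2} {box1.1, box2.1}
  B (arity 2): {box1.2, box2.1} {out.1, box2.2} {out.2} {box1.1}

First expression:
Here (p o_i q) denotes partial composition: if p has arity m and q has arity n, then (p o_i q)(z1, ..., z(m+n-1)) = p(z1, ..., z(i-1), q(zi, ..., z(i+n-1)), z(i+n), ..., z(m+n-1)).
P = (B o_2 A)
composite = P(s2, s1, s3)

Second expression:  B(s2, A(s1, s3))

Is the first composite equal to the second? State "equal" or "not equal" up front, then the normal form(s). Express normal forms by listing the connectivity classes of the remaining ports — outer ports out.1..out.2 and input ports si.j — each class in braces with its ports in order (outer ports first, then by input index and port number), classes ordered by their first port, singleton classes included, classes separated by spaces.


equal: each reduces to {out.1, s1.2, s2.2, s3.2} {out.2} {s1.1, s3.1} {s2.1}

The first expression, normalized: {out.1, s1.2, s2.2, s3.2} {out.2} {s1.1, s3.1} {s2.1}
The second expression, normalized: {out.1, s1.2, s2.2, s3.2} {out.2} {s1.1, s3.1} {s2.1}
The forms coincide; equal.


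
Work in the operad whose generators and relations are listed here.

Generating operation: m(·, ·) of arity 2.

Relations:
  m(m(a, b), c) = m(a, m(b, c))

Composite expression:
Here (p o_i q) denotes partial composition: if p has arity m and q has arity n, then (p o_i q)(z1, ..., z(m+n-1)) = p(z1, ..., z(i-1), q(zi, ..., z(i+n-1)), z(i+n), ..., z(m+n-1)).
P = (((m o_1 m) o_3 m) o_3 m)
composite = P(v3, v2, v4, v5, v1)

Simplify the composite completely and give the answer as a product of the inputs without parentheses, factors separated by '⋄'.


All parenthesizations of m agree; list the v-inputs left to right.
m(v3, v2) flattens to v3 ⋄ v2
m(v4, v5) flattens to v4 ⋄ v5
m(m(v4, v5), v1) flattens to v4 ⋄ v5 ⋄ v1
m(m(v3, v2), m(m(v4, v5), v1)) flattens to v3 ⋄ v2 ⋄ v4 ⋄ v5 ⋄ v1

v3 ⋄ v2 ⋄ v4 ⋄ v5 ⋄ v1


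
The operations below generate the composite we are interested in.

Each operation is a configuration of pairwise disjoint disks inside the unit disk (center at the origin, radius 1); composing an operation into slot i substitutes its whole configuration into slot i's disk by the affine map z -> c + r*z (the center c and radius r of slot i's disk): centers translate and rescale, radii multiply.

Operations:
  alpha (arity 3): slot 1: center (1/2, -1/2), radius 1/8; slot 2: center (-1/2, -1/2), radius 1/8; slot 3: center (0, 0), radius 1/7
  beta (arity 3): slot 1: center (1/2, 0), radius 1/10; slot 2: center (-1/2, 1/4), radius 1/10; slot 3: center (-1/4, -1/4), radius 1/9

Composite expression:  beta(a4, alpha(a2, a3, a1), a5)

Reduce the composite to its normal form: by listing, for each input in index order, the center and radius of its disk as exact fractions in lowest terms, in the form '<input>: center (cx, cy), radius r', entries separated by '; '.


a1: center (-1/2, 1/4), radius 1/70; a2: center (-9/20, 1/5), radius 1/80; a3: center (-11/20, 1/5), radius 1/80; a4: center (1/2, 0), radius 1/10; a5: center (-1/4, -1/4), radius 1/9

Follow each a-input down from beta: c' goes to c + r*c', radius to r*r'.
input a4: composing its 1 substitution step yields center (1/2, 0), radius 1/10
input a2: composing its 2 substitution steps yields center (-9/20, 1/5), radius 1/80
input a3: composing its 2 substitution steps yields center (-11/20, 1/5), radius 1/80
input a1: composing its 2 substitution steps yields center (-1/2, 1/4), radius 1/70
input a5: composing its 1 substitution step yields center (-1/4, -1/4), radius 1/9


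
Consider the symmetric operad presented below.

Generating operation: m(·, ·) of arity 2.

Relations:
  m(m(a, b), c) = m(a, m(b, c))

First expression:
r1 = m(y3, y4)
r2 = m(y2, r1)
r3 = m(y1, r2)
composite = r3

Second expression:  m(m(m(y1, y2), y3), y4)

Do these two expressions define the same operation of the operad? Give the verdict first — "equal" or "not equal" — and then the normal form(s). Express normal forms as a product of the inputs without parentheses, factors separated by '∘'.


equal: each reduces to y1 ∘ y2 ∘ y3 ∘ y4

The first expression, normalized: y1 ∘ y2 ∘ y3 ∘ y4
The second expression, normalized: y1 ∘ y2 ∘ y3 ∘ y4
One common form — equal.


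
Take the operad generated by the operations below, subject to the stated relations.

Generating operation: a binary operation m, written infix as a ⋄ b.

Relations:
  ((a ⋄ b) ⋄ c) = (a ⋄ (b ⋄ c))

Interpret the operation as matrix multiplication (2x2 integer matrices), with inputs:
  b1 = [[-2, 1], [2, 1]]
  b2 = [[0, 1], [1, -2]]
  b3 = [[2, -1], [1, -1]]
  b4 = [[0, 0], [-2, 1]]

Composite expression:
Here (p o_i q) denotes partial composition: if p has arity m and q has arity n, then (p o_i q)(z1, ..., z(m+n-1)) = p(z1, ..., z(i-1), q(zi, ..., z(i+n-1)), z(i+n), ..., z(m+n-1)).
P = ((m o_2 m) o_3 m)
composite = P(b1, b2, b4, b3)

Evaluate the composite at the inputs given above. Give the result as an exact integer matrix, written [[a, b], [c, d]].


[[12, -4], [0, 0]]

(b4 ⋄ b3) = [[0, 0], [-3, 1]]
(b2 ⋄ (b4 ⋄ b3)) = [[-3, 1], [6, -2]]
(b1 ⋄ (b2 ⋄ (b4 ⋄ b3))) = [[12, -4], [0, 0]]


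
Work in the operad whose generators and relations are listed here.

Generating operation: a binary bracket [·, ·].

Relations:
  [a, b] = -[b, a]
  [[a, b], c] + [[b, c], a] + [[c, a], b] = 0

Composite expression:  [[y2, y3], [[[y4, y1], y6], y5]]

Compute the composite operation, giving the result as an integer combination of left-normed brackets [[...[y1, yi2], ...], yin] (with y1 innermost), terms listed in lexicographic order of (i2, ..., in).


Antisymmetry and Jacobi reduce to y1-anchored left-normed brackets.
Composite bracket: [[y2, y3], [[[y4, y1], y6], y5]]
Expanding via [a, b] = ab - ba: 32 signed words (2^5 = 32).
Coefficients come from the y1-initial words:
  y1y4y6y5y2y3 (sign +1) contributes +[[[[[y1, y4], y6], y5], y2], y3]
  y1y4y6y5y3y2 (sign -1) contributes -[[[[[y1, y4], y6], y5], y3], y2]

[[[[[y1, y4], y6], y5], y2], y3] - [[[[[y1, y4], y6], y5], y3], y2]


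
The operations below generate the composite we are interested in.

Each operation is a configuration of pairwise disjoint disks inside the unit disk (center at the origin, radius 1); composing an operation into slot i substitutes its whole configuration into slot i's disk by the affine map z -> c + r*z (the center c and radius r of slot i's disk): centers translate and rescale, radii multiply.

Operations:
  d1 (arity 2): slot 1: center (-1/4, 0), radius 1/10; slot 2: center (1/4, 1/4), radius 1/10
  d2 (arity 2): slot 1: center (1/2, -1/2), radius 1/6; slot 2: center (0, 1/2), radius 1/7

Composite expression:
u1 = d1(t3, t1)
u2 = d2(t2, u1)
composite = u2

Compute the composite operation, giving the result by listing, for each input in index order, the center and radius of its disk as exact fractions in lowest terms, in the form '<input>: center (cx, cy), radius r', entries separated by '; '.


t1: center (1/28, 15/28), radius 1/70; t2: center (1/2, -1/2), radius 1/6; t3: center (-1/28, 1/2), radius 1/70

Only the slot chain above each t matters under d2; compose those maps.
tracing t2 down its 1-map path: center (1/2, -1/2), radius 1/6
tracing t3 down its 2-map path: center (-1/28, 1/2), radius 1/70
tracing t1 down its 2-map path: center (1/28, 15/28), radius 1/70


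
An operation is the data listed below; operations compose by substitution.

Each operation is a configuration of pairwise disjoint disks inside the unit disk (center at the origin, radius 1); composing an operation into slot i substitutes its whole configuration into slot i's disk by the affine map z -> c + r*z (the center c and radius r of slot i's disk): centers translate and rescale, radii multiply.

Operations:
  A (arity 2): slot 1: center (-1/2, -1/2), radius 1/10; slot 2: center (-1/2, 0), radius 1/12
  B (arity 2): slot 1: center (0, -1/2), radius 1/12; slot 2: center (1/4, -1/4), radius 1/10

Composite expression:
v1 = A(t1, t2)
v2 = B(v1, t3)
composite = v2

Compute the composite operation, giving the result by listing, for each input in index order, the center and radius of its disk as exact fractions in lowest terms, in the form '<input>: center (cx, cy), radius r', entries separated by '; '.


t1: center (-1/24, -13/24), radius 1/120; t2: center (-1/24, -1/2), radius 1/144; t3: center (1/4, -1/4), radius 1/10

Nesting under B composes maps z -> c + r*z down each t-path.
t1: after 2 affine steps, its disk has center (-1/24, -13/24), radius 1/120
t2: after 2 affine steps, its disk has center (-1/24, -1/2), radius 1/144
t3: after 1 affine step, its disk has center (1/4, -1/4), radius 1/10


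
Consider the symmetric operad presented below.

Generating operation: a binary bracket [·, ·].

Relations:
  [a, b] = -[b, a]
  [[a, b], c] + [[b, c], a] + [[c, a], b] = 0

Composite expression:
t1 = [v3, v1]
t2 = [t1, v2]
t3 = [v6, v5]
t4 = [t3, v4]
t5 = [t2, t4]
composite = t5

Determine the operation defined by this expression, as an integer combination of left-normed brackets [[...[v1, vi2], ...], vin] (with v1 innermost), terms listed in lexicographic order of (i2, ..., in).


-[[[[[v1, v3], v2], v4], v5], v6] + [[[[[v1, v3], v2], v4], v6], v5] + [[[[[v1, v3], v2], v5], v6], v4] - [[[[[v1, v3], v2], v6], v5], v4]

Left-normed coefficients sit on the v1-initial expansion words.
Composite bracket: [[[v3, v1], v2], [[v6, v5], v4]]
Applying ab - ba throughout gives 32 signed words (2^5 = 32).
The v1-initial words carry the normal form:
  from v1v3v2v4v5v6, sign -1: term -[[[[[v1, v3], v2], v4], v5], v6]
  from v1v3v2v4v6v5, sign +1: term +[[[[[v1, v3], v2], v4], v6], v5]
  from v1v3v2v5v6v4, sign +1: term +[[[[[v1, v3], v2], v5], v6], v4]
  from v1v3v2v6v5v4, sign -1: term -[[[[[v1, v3], v2], v6], v5], v4]


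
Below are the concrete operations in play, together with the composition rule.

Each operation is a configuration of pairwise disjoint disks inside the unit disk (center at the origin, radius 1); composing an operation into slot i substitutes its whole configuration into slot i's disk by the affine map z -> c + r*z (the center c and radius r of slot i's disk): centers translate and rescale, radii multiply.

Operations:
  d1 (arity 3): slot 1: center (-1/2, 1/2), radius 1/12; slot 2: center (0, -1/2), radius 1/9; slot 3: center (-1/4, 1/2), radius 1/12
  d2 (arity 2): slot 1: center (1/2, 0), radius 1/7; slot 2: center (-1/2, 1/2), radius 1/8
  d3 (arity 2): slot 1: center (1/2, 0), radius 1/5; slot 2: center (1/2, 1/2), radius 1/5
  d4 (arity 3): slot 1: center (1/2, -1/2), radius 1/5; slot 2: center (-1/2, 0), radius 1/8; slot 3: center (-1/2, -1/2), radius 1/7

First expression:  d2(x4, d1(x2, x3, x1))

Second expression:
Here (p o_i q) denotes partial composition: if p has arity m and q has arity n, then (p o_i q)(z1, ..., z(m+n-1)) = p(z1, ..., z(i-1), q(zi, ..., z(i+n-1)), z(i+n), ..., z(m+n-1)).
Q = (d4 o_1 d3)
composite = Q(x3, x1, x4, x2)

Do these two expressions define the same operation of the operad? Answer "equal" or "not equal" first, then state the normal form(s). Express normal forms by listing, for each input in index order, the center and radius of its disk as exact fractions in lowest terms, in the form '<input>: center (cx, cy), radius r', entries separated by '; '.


not equal; first: x1: center (-17/32, 9/16), radius 1/96; x2: center (-9/16, 9/16), radius 1/96; x3: center (-1/2, 7/16), radius 1/72; x4: center (1/2, 0), radius 1/7; second: x1: center (3/5, -2/5), radius 1/25; x2: center (-1/2, -1/2), radius 1/7; x3: center (3/5, -1/2), radius 1/25; x4: center (-1/2, 0), radius 1/8

The first composite normalizes to x1: center (-17/32, 9/16), radius 1/96; x2: center (-9/16, 9/16), radius 1/96; x3: center (-1/2, 7/16), radius 1/72; x4: center (1/2, 0), radius 1/7
The second composite normalizes to x1: center (3/5, -2/5), radius 1/25; x2: center (-1/2, -1/2), radius 1/7; x3: center (3/5, -1/2), radius 1/25; x4: center (-1/2, 0), radius 1/8
The normal forms differ: not equal.


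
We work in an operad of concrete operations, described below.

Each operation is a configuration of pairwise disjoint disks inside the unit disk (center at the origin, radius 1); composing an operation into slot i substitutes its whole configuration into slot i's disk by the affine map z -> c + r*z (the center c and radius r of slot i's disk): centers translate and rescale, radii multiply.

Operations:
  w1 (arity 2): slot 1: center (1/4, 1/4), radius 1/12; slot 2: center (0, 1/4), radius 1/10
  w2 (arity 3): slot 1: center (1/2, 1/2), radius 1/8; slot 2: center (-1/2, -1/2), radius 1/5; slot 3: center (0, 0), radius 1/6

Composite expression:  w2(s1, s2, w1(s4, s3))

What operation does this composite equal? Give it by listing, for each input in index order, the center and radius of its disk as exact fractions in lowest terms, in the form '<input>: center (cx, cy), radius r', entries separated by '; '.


s1: center (1/2, 1/2), radius 1/8; s2: center (-1/2, -1/2), radius 1/5; s3: center (0, 1/24), radius 1/60; s4: center (1/24, 1/24), radius 1/72

Follow each s-input down from w2: c' goes to c + r*c', radius to r*r'.
input s1: composing its 1 substitution step yields center (1/2, 1/2), radius 1/8
input s2: composing its 1 substitution step yields center (-1/2, -1/2), radius 1/5
input s4: composing its 2 substitution steps yields center (1/24, 1/24), radius 1/72
input s3: composing its 2 substitution steps yields center (0, 1/24), radius 1/60


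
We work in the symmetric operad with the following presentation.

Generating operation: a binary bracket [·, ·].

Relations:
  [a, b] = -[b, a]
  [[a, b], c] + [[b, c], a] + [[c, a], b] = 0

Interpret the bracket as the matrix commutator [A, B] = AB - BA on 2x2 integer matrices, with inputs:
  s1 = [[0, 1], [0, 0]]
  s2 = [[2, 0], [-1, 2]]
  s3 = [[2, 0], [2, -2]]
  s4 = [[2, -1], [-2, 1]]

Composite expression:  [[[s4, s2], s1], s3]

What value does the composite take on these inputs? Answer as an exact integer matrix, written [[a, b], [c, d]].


[[4, -8], [4, -4]]

[s4, s2] = [[1, 0], [1, -1]]
[[s4, s2], s1] = [[-1, 2], [0, 1]]
[[[s4, s2], s1], s3] = [[4, -8], [4, -4]]


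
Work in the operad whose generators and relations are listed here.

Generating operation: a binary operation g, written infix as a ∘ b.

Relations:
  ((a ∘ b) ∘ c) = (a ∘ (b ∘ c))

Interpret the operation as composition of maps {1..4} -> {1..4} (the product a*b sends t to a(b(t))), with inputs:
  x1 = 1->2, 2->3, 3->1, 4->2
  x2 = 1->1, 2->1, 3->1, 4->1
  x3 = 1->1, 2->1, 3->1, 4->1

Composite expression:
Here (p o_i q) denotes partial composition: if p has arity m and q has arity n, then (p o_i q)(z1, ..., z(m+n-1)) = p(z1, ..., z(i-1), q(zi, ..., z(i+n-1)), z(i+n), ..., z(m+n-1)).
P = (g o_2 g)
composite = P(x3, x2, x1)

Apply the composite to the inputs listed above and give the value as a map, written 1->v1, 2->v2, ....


(x2 ∘ x1) = 1->1, 2->1, 3->1, 4->1
(x3 ∘ (x2 ∘ x1)) = 1->1, 2->1, 3->1, 4->1

1->1, 2->1, 3->1, 4->1


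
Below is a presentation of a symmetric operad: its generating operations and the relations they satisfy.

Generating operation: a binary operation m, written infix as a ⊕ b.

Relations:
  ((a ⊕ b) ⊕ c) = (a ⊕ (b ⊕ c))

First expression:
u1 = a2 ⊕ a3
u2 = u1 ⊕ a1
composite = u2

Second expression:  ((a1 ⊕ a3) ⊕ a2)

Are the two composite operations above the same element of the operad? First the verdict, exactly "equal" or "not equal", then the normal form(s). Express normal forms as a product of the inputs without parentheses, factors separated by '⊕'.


not equal; the first gives a2 ⊕ a3 ⊕ a1 and the second a1 ⊕ a3 ⊕ a2

In normal form, the first expression is a2 ⊕ a3 ⊕ a1
In normal form, the second expression is a1 ⊕ a3 ⊕ a2
Distinct normal forms: not equal.


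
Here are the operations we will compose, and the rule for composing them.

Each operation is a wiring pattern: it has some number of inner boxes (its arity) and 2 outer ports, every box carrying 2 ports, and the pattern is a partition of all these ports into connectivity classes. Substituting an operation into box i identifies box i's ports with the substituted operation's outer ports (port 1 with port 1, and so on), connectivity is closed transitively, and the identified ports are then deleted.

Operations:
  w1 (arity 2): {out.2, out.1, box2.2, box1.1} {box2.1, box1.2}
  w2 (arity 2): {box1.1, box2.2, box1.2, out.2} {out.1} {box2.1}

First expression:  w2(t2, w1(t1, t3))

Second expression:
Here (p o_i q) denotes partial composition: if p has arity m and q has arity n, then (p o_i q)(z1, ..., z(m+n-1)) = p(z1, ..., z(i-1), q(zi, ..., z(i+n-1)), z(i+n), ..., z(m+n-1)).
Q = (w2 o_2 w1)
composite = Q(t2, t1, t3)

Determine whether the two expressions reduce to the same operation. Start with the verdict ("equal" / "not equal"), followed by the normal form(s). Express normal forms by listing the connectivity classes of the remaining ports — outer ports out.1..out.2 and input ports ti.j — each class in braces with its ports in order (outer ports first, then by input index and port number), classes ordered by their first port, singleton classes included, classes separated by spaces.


equal: each reduces to {out.1} {out.2, t1.1, t2.1, t2.2, t3.2} {t1.2, t3.1}


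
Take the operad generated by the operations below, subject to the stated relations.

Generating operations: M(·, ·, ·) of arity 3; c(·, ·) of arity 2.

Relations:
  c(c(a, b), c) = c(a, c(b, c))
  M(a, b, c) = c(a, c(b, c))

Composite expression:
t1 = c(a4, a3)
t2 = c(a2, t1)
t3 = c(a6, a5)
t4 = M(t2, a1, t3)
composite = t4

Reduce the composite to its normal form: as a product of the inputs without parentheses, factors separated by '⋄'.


Every regrouping of M is equal, so read the a-inputs in written order.
c(a4, a3) reduces to a4 ⋄ a3
c(a2, c(a4, a3)) reduces to a2 ⋄ a4 ⋄ a3
c(a6, a5) reduces to a6 ⋄ a5
M(c(a2, c(a4, a3)), a1, c(a6, a5)) reduces to a2 ⋄ a4 ⋄ a3 ⋄ a1 ⋄ a6 ⋄ a5

a2 ⋄ a4 ⋄ a3 ⋄ a1 ⋄ a6 ⋄ a5


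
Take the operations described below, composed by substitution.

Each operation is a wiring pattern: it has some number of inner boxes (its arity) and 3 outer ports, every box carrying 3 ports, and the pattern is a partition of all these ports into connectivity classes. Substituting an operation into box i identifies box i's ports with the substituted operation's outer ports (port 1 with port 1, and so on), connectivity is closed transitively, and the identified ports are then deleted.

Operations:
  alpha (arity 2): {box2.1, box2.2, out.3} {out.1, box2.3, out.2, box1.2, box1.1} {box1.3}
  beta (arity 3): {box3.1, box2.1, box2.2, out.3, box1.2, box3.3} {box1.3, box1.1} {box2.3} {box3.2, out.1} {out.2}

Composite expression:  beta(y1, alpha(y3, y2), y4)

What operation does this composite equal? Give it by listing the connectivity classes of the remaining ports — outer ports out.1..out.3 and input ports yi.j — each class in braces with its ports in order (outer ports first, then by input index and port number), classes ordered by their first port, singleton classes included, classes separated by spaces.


{out.1, y4.2} {out.2} {out.3, y1.2, y2.3, y3.1, y3.2, y4.1, y4.3} {y1.1, y1.3} {y2.1, y2.2} {y3.3}


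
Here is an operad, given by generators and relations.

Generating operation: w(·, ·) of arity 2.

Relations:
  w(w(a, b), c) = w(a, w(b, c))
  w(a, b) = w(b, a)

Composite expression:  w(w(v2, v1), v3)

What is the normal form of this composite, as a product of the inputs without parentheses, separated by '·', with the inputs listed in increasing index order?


Key point: w commutes, so take the v-inputs in any fixed order.
w(v2, v1) linearizes to v2 · v1
w(w(v2, v1), v3) linearizes to v2 · v1 · v3
putting the inputs in ascending order: v1 · v2 · v3

v1 · v2 · v3


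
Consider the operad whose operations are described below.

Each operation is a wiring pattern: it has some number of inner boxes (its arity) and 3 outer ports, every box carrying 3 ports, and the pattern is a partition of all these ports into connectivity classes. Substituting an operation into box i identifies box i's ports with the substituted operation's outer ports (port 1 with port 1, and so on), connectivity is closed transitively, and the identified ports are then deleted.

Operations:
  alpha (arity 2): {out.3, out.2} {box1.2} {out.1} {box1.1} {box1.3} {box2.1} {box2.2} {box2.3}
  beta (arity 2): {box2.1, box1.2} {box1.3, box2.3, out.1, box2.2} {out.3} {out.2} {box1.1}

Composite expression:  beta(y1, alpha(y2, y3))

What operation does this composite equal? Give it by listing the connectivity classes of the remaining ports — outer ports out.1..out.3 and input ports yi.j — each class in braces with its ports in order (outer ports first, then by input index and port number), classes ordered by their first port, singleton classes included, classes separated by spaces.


{out.1, y1.3} {out.2} {out.3} {y1.1} {y1.2} {y2.1} {y2.2} {y2.3} {y3.1} {y3.2} {y3.3}


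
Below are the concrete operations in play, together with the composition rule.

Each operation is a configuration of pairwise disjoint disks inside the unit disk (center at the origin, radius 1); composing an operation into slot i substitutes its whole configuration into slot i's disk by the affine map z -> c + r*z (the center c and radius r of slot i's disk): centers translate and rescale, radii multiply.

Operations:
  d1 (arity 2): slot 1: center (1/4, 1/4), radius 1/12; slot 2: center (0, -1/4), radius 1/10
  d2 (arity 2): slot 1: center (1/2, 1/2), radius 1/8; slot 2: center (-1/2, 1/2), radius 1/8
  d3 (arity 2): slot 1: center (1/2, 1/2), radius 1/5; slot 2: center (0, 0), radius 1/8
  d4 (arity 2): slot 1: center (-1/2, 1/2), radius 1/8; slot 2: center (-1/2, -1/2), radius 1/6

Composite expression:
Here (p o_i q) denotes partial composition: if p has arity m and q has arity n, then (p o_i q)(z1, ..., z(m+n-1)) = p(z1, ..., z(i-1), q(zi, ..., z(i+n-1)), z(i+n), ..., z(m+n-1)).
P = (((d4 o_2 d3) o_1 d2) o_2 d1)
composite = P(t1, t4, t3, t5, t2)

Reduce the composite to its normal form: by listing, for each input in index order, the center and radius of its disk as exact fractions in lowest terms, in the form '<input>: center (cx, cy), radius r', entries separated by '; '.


t1: center (-7/16, 9/16), radius 1/64; t2: center (-1/2, -1/2), radius 1/48; t3: center (-9/16, 143/256), radius 1/640; t4: center (-143/256, 145/256), radius 1/768; t5: center (-5/12, -5/12), radius 1/30


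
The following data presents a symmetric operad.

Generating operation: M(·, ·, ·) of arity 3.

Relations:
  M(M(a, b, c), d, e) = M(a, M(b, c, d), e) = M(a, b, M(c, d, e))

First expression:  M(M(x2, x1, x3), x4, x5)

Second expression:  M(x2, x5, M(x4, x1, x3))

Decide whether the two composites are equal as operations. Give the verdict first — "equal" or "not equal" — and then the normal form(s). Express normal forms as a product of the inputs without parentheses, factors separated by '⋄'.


not equal; the first gives x2 ⋄ x1 ⋄ x3 ⋄ x4 ⋄ x5 and the second x2 ⋄ x5 ⋄ x4 ⋄ x1 ⋄ x3

The first expression reduces to x2 ⋄ x1 ⋄ x3 ⋄ x4 ⋄ x5
The second expression reduces to x2 ⋄ x5 ⋄ x4 ⋄ x1 ⋄ x3
The normal forms differ: not equal.


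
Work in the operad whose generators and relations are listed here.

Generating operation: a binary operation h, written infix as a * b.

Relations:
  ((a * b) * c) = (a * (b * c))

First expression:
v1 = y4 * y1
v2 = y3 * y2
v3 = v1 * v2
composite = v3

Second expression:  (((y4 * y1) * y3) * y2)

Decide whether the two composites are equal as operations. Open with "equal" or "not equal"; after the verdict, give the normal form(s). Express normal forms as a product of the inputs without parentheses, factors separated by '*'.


equal; the common form is y4 * y1 * y3 * y2

Reducing the first expression gives y4 * y1 * y3 * y2
Reducing the second expression gives y4 * y1 * y3 * y2
One common form — equal.


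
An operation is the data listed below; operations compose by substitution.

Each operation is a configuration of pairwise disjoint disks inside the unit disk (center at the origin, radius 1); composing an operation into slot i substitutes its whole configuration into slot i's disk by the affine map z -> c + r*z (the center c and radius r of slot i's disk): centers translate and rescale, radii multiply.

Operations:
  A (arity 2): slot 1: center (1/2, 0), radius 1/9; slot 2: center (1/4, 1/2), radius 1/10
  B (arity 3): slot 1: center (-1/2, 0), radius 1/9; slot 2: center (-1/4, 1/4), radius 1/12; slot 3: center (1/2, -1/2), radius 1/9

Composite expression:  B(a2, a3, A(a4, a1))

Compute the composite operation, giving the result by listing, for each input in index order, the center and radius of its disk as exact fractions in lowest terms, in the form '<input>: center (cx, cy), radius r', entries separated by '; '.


a1: center (19/36, -4/9), radius 1/90; a2: center (-1/2, 0), radius 1/9; a3: center (-1/4, 1/4), radius 1/12; a4: center (5/9, -1/2), radius 1/81

Only the slot chain above each a matters under B; compose those maps.
tracing a2 down its 1-map path: center (-1/2, 0), radius 1/9
tracing a3 down its 1-map path: center (-1/4, 1/4), radius 1/12
tracing a4 down its 2-map path: center (5/9, -1/2), radius 1/81
tracing a1 down its 2-map path: center (19/36, -4/9), radius 1/90


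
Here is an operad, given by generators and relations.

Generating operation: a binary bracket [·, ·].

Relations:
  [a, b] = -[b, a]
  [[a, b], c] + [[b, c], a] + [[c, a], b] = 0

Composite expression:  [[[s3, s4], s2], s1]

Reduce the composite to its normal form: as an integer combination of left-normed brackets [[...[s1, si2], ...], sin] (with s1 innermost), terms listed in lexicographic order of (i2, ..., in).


[[[s1, s2], s3], s4] - [[[s1, s2], s4], s3] - [[[s1, s3], s4], s2] + [[[s1, s4], s3], s2]

Expand each bracket as ab - ba; the s1-initial words give the coefficients.
Composite bracket: [[[s3, s4], s2], s1]
Applying ab - ba throughout gives 8 signed words (2^3 = 8).
Coefficients come from the s1-initial words:
  s1s2s3s4 appears with sign +1, giving the term +[[[s1, s2], s3], s4]
  s1s2s4s3 appears with sign -1, giving the term -[[[s1, s2], s4], s3]
  s1s3s4s2 appears with sign -1, giving the term -[[[s1, s3], s4], s2]
  s1s4s3s2 appears with sign +1, giving the term +[[[s1, s4], s3], s2]


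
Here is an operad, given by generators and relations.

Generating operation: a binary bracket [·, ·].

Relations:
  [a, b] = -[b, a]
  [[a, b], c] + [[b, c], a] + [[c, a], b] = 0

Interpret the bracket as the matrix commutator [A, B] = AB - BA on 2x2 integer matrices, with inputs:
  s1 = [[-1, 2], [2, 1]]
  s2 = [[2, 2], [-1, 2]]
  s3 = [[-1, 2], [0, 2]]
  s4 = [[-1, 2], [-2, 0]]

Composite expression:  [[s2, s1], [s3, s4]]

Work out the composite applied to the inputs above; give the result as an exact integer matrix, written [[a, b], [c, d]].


[[-16, -16], [56, 16]]

[s2, s1] = [[6, 4], [2, -6]]
[s3, s4] = [[-4, -4], [-6, 4]]
[[s2, s1], [s3, s4]] = [[-16, -16], [56, 16]]


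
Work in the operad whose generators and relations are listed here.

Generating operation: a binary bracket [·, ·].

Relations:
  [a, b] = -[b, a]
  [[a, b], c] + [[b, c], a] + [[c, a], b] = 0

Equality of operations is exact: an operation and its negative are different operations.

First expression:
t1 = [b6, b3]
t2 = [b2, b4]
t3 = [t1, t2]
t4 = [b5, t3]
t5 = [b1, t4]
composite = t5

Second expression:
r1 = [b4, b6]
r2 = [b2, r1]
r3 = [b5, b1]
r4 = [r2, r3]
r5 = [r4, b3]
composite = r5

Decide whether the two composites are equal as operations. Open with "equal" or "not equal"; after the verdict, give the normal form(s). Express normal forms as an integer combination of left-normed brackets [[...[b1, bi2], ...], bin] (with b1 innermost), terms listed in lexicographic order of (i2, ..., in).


not equal; the first gives -[[[[[b1, b2], b4], b3], b6], b5] + [[[[[b1, b2], b4], b6], b3], b5] + [[[[[b1, b3], b6], b2], b4], b5] - [[[[[b1, b3], b6], b4], b2], b5] + [[[[[b1, b4], b2], b3], b6], b5] - [[[[[b1, b4], b2], b6], b3], b5] + [[[[[b1, b5], b2], b4], b3], b6] - [[[[[b1, b5], b2], b4], b6], b3] - [[[[[b1, b5], b3], b6], b2], b4] + [[[[[b1, b5], b3], b6], b4], b2] - [[[[[b1, b5], b4], b2], b3], b6] + [[[[[b1, b5], b4], b2], b6], b3] + [[[[[b1, b5], b6], b3], b2], b4] - [[[[[b1, b5], b6], b3], b4], b2] - [[[[[b1, b6], b3], b2], b4], b5] + [[[[[b1, b6], b3], b4], b2], b5] and the second [[[[[b1, b5], b2], b4], b6], b3] - [[[[[b1, b5], b2], b6], b4], b3] - [[[[[b1, b5], b4], b6], b2], b3] + [[[[[b1, b5], b6], b4], b2], b3]

Reducing the first expression gives -[[[[[b1, b2], b4], b3], b6], b5] + [[[[[b1, b2], b4], b6], b3], b5] + [[[[[b1, b3], b6], b2], b4], b5] - [[[[[b1, b3], b6], b4], b2], b5] + [[[[[b1, b4], b2], b3], b6], b5] - [[[[[b1, b4], b2], b6], b3], b5] + [[[[[b1, b5], b2], b4], b3], b6] - [[[[[b1, b5], b2], b4], b6], b3] - [[[[[b1, b5], b3], b6], b2], b4] + [[[[[b1, b5], b3], b6], b4], b2] - [[[[[b1, b5], b4], b2], b3], b6] + [[[[[b1, b5], b4], b2], b6], b3] + [[[[[b1, b5], b6], b3], b2], b4] - [[[[[b1, b5], b6], b3], b4], b2] - [[[[[b1, b6], b3], b2], b4], b5] + [[[[[b1, b6], b3], b4], b2], b5]
Reducing the second expression gives [[[[[b1, b5], b2], b4], b6], b3] - [[[[[b1, b5], b2], b6], b4], b3] - [[[[[b1, b5], b4], b6], b2], b3] + [[[[[b1, b5], b6], b4], b2], b3]
They disagree, so not equal.


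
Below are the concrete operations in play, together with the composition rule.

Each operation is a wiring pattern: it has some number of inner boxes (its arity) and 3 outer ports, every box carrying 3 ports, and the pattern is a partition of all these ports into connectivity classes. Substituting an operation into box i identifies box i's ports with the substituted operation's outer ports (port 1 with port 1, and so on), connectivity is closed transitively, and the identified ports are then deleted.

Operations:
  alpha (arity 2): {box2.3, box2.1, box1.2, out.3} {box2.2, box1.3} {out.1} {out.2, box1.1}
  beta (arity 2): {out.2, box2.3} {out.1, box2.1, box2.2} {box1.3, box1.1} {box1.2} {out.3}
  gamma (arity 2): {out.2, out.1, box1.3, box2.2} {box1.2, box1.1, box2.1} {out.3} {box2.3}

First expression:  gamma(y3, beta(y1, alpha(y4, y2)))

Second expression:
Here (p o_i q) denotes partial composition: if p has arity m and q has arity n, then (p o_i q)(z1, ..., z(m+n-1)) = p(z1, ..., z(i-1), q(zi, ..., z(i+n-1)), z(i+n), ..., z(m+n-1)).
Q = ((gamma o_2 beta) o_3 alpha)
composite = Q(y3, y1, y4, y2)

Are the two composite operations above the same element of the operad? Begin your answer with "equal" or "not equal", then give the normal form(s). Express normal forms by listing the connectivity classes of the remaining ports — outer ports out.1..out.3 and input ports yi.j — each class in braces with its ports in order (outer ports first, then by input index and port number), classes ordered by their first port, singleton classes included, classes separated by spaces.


equal; both compose to {out.1, out.2, y2.1, y2.3, y3.3, y4.2} {out.3} {y1.1, y1.3} {y1.2} {y2.2, y4.3} {y3.1, y3.2, y4.1}

Normal form of the first expression: {out.1, out.2, y2.1, y2.3, y3.3, y4.2} {out.3} {y1.1, y1.3} {y1.2} {y2.2, y4.3} {y3.1, y3.2, y4.1}
Normal form of the second expression: {out.1, out.2, y2.1, y2.3, y3.3, y4.2} {out.3} {y1.1, y1.3} {y1.2} {y2.2, y4.3} {y3.1, y3.2, y4.1}
One common form — equal.


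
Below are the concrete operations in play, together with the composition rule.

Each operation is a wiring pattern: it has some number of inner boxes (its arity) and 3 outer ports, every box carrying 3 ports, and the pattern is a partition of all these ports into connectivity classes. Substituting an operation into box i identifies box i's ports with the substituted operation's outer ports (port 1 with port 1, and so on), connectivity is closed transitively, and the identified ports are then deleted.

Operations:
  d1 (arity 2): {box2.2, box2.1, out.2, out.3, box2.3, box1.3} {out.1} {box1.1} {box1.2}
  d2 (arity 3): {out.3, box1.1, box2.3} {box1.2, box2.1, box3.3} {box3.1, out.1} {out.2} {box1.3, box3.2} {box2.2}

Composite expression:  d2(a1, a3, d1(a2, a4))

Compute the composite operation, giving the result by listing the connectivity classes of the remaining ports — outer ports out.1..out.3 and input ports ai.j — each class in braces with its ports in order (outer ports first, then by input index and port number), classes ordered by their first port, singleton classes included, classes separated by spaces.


{out.1} {out.2} {out.3, a1.1, a3.3} {a1.2, a1.3, a2.3, a3.1, a4.1, a4.2, a4.3} {a2.1} {a2.2} {a3.2}

Substituting into d2 glues patterns; closure does the rest.
stage d1: inputs (a2, a4), connectivity {out.1} {out.2, out.3, a2.3, a4.1, a4.2, a4.3} {a2.1} {a2.2}, out.j its boundary
stage d2: inputs (a1, a3, a2, a4), connectivity {out.1} {out.2} {out.3, a1.1, a3.3} {a1.2, a1.3, a2.3, a3.1, a4.1, a4.2, a4.3} {a2.1} {a2.2} {a3.2}, out.j its boundary


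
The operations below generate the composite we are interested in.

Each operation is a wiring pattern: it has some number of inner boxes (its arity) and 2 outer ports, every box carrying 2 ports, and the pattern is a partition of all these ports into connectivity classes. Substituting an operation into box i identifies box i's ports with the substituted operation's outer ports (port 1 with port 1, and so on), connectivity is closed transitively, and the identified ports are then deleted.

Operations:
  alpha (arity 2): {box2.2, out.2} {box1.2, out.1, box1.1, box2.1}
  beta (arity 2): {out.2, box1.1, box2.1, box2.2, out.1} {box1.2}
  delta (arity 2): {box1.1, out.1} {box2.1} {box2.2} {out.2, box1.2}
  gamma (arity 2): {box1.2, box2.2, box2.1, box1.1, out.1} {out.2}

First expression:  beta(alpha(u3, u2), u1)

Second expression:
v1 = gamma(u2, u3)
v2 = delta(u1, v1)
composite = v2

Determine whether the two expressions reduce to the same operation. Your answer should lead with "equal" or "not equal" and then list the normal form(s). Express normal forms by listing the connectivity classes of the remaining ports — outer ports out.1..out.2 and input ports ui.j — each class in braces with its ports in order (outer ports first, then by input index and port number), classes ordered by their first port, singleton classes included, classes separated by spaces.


not equal: they reduce to {out.1, out.2, u1.1, u1.2, u2.1, u3.1, u3.2} {u2.2} and {out.1, u1.1} {out.2, u1.2} {u2.1, u2.2, u3.1, u3.2}

Normal form of the first expression: {out.1, out.2, u1.1, u1.2, u2.1, u3.1, u3.2} {u2.2}
Normal form of the second expression: {out.1, u1.1} {out.2, u1.2} {u2.1, u2.2, u3.1, u3.2}
Distinct normal forms: not equal.


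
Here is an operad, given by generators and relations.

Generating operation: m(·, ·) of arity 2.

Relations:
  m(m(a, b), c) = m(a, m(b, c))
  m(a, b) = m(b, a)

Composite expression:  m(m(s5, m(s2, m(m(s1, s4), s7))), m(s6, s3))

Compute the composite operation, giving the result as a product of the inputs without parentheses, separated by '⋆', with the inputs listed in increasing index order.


s1 ⋆ s2 ⋆ s3 ⋆ s4 ⋆ s5 ⋆ s6 ⋆ s7


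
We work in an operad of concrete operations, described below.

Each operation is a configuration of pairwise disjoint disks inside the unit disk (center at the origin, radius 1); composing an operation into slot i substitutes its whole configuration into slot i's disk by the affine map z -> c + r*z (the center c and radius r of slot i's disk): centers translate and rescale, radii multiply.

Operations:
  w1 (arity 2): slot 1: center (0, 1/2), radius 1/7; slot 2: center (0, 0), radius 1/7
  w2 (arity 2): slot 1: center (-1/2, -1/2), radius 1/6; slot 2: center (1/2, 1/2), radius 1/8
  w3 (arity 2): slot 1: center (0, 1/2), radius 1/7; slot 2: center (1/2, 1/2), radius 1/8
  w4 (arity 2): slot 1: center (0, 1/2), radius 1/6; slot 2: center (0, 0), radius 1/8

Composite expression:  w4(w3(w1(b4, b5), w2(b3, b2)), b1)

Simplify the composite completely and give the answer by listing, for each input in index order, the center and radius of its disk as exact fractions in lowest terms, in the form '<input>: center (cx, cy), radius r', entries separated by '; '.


b1: center (0, 0), radius 1/8; b2: center (3/32, 19/32), radius 1/384; b3: center (7/96, 55/96), radius 1/288; b4: center (0, 25/42), radius 1/294; b5: center (0, 7/12), radius 1/294

Nesting under w4 composes maps z -> c + r*z down each b-path.
b4 passes through 3 substitutions, ending at center (0, 25/42), radius 1/294
b5 passes through 3 substitutions, ending at center (0, 7/12), radius 1/294
b3 passes through 3 substitutions, ending at center (7/96, 55/96), radius 1/288
b2 passes through 3 substitutions, ending at center (3/32, 19/32), radius 1/384
b1 passes through 1 substitution, ending at center (0, 0), radius 1/8
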